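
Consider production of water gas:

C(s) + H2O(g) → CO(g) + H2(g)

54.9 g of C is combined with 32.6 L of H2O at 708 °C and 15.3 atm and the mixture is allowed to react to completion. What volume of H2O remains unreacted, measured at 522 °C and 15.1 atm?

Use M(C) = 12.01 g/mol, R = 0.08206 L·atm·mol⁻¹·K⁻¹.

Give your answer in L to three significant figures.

7.02 L

n(C) = 54.9 / 12.01 = 4.571 mol
n(H2O) = PV/RT = (15.3 × 32.6) / (0.08206 × 981.15) = 6.195 mol
For 4.571 mol C, stoichiometry requires (1/1) × 4.571 = 4.571 mol H2O; 6.195 mol is available, so C is limiting.
n(H2O) consumed = (1/1) × 4.571 = 4.571 mol; remaining = 6.195 − 4.571 = 1.624 mol
V(H2O) = nRT/P = 1.624 × 0.08206 × 795.15 / 15.1 = 7.018 L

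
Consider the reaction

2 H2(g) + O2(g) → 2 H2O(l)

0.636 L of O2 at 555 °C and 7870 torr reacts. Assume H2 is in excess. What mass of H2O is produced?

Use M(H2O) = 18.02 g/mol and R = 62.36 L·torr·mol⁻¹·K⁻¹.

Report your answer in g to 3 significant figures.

n(O2) = PV/RT = (7870 × 0.636) / (62.36 × 828.15) = 0.09692 mol
n(H2O) = (2/1) × 0.09692 = 0.1938 mol
m(H2O) = 0.1938 × 18.02 = 3.492 g

3.49 g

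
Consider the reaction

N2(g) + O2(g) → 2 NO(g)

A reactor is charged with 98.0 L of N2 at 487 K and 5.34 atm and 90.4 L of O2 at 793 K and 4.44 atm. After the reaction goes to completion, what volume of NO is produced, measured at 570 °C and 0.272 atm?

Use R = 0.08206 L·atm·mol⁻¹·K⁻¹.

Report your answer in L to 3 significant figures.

n(N2) = PV/RT = (5.34 × 98.0) / (0.08206 × 487) = 13.10 mol
n(O2) = PV/RT = (4.44 × 90.4) / (0.08206 × 793) = 6.168 mol
For 13.10 mol N2, stoichiometry requires (1/1) × 13.10 = 13.10 mol O2; 6.168 mol is available, so O2 is limiting.
n(NO) = (2/1) × 6.168 = 12.34 mol
V(NO) = nRT/P = 12.34 × 0.08206 × 843.15 / 0.272 = 3139 L

3140 L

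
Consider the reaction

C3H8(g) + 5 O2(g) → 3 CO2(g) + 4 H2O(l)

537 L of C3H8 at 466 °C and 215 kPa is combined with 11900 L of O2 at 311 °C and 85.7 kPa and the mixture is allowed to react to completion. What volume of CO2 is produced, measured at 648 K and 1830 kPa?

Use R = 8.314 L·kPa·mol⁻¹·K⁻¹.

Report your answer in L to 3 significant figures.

166 L

n(C3H8) = PV/RT = (215 × 537) / (8.314 × 739.15) = 18.79 mol
n(O2) = PV/RT = (85.7 × 11900) / (8.314 × 584.15) = 210.0 mol
For 18.79 mol C3H8, stoichiometry requires (5/1) × 18.79 = 93.95 mol O2; 210.0 mol is available, so C3H8 is limiting.
n(CO2) = (3/1) × 18.79 = 56.37 mol
V(CO2) = nRT/P = 56.37 × 8.314 × 648 / 1830 = 166.0 L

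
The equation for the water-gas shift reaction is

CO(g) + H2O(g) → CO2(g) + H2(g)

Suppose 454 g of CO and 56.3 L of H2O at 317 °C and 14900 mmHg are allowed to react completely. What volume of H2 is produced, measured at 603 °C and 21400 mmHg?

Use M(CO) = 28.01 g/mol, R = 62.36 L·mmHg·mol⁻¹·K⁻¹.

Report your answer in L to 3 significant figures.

n(CO) = 454 / 28.01 = 16.21 mol
n(H2O) = PV/RT = (14900 × 56.3) / (62.36 × 590.15) = 22.79 mol
For 16.21 mol CO, stoichiometry requires (1/1) × 16.21 = 16.21 mol H2O; 22.79 mol is available, so CO is limiting.
n(H2) = (1/1) × 16.21 = 16.21 mol
V(H2) = nRT/P = 16.21 × 62.36 × 876.15 / 21400 = 41.39 L

41.4 L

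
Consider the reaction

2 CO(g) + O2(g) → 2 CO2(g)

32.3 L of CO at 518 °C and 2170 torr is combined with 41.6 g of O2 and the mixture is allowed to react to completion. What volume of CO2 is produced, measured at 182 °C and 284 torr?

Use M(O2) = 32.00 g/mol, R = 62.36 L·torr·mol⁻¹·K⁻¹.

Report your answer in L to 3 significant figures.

n(CO) = PV/RT = (2170 × 32.3) / (62.36 × 791.15) = 1.421 mol
n(O2) = 41.6 / 32.00 = 1.300 mol
For 1.421 mol CO, stoichiometry requires (1/2) × 1.421 = 0.7105 mol O2; 1.300 mol is available, so CO is limiting.
n(CO2) = (2/2) × 1.421 = 1.421 mol
V(CO2) = nRT/P = 1.421 × 62.36 × 455.15 / 284 = 142.0 L

142 L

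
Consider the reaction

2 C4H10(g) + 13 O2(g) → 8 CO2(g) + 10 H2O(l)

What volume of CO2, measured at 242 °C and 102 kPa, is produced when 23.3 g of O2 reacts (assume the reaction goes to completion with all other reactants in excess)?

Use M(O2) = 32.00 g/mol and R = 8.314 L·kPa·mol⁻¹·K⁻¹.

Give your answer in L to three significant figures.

n(O2) = 23.30 / 32.00 = 0.7281 mol
n(CO2) = (8/13) × 0.7281 = 0.4481 mol
V = nRT/P = 0.4481 × 8.314 × 515.15 / 102 = 18.82 L

18.8 L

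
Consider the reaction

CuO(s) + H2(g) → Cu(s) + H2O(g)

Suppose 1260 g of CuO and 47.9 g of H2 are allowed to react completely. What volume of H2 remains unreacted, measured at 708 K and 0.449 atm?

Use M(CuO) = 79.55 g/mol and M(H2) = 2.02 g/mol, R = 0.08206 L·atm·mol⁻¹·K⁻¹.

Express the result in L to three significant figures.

1020 L

n(CuO) = 1260 / 79.55 = 15.84 mol
n(H2) = 47.9 / 2.02 = 23.71 mol
For 15.84 mol CuO, stoichiometry requires (1/1) × 15.84 = 15.84 mol H2; 23.71 mol is available, so CuO is limiting.
n(H2) consumed = (1/1) × 15.84 = 15.84 mol; remaining = 23.71 − 15.84 = 7.870 mol
V(H2) = nRT/P = 7.870 × 0.08206 × 708 / 0.449 = 1018 L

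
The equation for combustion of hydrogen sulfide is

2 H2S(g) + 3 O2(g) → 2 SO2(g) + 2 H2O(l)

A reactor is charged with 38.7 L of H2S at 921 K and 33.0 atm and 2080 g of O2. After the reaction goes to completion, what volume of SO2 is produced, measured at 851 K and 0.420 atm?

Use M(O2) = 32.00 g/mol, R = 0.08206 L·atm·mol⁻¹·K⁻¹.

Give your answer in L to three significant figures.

n(H2S) = PV/RT = (33.0 × 38.7) / (0.08206 × 921) = 16.90 mol
n(O2) = 2080 / 32.00 = 65.00 mol
For 16.90 mol H2S, stoichiometry requires (3/2) × 16.90 = 25.35 mol O2; 65.00 mol is available, so H2S is limiting.
n(SO2) = (2/2) × 16.90 = 16.90 mol
V(SO2) = nRT/P = 16.90 × 0.08206 × 851 / 0.420 = 2810 L

2810 L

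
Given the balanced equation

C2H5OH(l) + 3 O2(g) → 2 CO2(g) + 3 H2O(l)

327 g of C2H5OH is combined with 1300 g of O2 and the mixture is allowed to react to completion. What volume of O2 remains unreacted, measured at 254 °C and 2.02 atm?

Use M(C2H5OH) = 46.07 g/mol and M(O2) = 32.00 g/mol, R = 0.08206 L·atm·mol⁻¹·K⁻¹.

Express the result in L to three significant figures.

414 L

n(C2H5OH) = 327 / 46.07 = 7.098 mol
n(O2) = 1300 / 32.00 = 40.62 mol
For 7.098 mol C2H5OH, stoichiometry requires (3/1) × 7.098 = 21.29 mol O2; 40.62 mol is available, so C2H5OH is limiting.
n(O2) consumed = (3/1) × 7.098 = 21.29 mol; remaining = 40.62 − 21.29 = 19.33 mol
V(O2) = nRT/P = 19.33 × 0.08206 × 527.15 / 2.02 = 413.9 L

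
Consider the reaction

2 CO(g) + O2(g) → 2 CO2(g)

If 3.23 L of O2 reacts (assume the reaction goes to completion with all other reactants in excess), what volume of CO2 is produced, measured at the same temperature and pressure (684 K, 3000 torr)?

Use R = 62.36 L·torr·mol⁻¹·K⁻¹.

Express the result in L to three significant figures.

At constant T and P, gas volumes are in the mole ratio: V(CO2) = (2/1) × 3.23 = 6.460 L

6.46 L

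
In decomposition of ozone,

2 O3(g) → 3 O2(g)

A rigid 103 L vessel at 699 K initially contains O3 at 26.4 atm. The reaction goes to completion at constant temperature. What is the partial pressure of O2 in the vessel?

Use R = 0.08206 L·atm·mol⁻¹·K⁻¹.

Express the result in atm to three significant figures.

39.6 atm

n(O3)₀ = PV/RT = (26.4 × 103) / (0.08206 × 699) = 47.41 mol
n(O2) = (3/2) × 47.41 = 71.11 mol
P(O2) = nRT/V = 71.11 × 0.08206 × 699 / 103 = 39.60 atm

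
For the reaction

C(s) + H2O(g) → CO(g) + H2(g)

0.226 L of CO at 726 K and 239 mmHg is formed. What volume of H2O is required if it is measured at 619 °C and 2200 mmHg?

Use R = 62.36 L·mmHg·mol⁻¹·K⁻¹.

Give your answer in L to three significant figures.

0.0302 L

n(CO) = PV/RT = (239 × 0.226) / (62.36 × 726) = 0.001193 mol
n(H2O) = (1/1) × 0.001193 = 0.001193 mol
V = nRT/P = 0.001193 × 62.36 × 892.15 / 2200 = 0.03017 L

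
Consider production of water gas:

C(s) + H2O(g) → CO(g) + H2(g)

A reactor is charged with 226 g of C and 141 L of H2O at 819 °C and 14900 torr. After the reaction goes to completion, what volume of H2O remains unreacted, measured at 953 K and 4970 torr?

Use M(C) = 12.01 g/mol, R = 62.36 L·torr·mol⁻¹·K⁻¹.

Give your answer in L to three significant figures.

n(C) = 226 / 12.01 = 18.82 mol
n(H2O) = PV/RT = (14900 × 141) / (62.36 × 1092.15) = 30.85 mol
For 18.82 mol C, stoichiometry requires (1/1) × 18.82 = 18.82 mol H2O; 30.85 mol is available, so C is limiting.
n(H2O) consumed = (1/1) × 18.82 = 18.82 mol; remaining = 30.85 − 18.82 = 12.03 mol
V(H2O) = nRT/P = 12.03 × 62.36 × 953 / 4970 = 143.8 L

144 L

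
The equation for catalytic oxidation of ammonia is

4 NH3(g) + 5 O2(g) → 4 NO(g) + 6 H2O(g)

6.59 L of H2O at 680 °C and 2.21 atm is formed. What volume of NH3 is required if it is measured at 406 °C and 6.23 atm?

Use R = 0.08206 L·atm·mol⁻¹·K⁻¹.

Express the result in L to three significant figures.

1.11 L

n(H2O) = PV/RT = (2.21 × 6.59) / (0.08206 × 953.15) = 0.1862 mol
n(NH3) = (4/6) × 0.1862 = 0.1241 mol
V = nRT/P = 0.1241 × 0.08206 × 679.15 / 6.23 = 1.110 L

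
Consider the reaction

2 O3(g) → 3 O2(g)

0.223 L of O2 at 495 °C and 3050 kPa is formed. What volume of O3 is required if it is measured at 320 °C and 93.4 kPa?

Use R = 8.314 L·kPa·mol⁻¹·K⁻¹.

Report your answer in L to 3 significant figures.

n(O2) = PV/RT = (3050 × 0.223) / (8.314 × 768.15) = 0.1065 mol
n(O3) = (2/3) × 0.1065 = 0.07100 mol
V = nRT/P = 0.07100 × 8.314 × 593.15 / 93.4 = 3.749 L

3.75 L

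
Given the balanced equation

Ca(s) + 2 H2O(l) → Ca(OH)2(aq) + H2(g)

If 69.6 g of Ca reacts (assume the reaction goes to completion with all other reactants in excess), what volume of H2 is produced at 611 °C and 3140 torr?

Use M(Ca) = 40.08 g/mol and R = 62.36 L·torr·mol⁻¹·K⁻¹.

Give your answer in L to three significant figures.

n(Ca) = 69.60 / 40.08 = 1.737 mol
n(H2) = (1/1) × 1.737 = 1.737 mol
V = nRT/P = 1.737 × 62.36 × 884.15 / 3140 = 30.50 L

30.5 L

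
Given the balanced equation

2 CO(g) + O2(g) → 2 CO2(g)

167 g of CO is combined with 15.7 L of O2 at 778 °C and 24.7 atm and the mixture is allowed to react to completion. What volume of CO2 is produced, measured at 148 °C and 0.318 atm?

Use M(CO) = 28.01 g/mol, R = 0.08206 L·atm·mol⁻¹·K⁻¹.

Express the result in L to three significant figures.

n(CO) = 167 / 28.01 = 5.962 mol
n(O2) = PV/RT = (24.7 × 15.7) / (0.08206 × 1051.15) = 4.496 mol
For 5.962 mol CO, stoichiometry requires (1/2) × 5.962 = 2.981 mol O2; 4.496 mol is available, so CO is limiting.
n(CO2) = (2/2) × 5.962 = 5.962 mol
V(CO2) = nRT/P = 5.962 × 0.08206 × 421.15 / 0.318 = 647.9 L

648 L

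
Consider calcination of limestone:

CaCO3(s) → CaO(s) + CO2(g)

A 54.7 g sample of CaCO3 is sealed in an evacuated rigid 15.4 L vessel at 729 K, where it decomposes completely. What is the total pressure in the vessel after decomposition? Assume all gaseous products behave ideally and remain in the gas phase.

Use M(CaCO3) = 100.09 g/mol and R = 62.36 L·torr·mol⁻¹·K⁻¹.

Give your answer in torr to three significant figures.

n(CaCO3) = 54.7 / 100.09 = 0.5465 mol
n(gas produced) = (1/1) × 0.5465 = 0.5465 mol
P = nRT/V = 0.5465 × 62.36 × 729 / 15.4 = 1613 torr

1610 torr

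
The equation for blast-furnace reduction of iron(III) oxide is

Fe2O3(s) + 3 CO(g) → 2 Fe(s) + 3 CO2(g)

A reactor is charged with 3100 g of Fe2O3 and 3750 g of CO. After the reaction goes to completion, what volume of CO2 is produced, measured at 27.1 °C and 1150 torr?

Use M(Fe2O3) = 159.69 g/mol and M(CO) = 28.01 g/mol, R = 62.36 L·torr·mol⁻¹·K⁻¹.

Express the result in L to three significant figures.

948 L

n(Fe2O3) = 3100 / 159.69 = 19.41 mol
n(CO) = 3750 / 28.01 = 133.9 mol
For 19.41 mol Fe2O3, stoichiometry requires (3/1) × 19.41 = 58.23 mol CO; 133.9 mol is available, so Fe2O3 is limiting.
n(CO2) = (3/1) × 19.41 = 58.23 mol
V(CO2) = nRT/P = 58.23 × 62.36 × 300.25 / 1150 = 948.1 L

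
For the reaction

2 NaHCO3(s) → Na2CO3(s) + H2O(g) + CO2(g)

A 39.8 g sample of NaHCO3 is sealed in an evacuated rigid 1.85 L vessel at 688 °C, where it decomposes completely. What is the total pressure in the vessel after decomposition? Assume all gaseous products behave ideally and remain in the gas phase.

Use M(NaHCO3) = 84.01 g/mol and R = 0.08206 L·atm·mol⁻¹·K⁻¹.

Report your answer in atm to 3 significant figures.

n(NaHCO3) = 39.8 / 84.01 = 0.4738 mol
n(gas produced) = (2/2) × 0.4738 = 0.4738 mol
P = nRT/V = 0.4738 × 0.08206 × 961.15 / 1.85 = 20.20 atm

20.2 atm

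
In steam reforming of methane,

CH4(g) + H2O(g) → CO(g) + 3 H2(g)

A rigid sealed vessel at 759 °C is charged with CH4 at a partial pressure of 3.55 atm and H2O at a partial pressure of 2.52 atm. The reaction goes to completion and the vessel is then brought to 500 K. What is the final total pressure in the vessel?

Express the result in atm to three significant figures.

5.38 atm

Because the vessel is rigid and T is held at 759 °C, work the stoichiometry in partial pressures (P_i = n_iRT/V).
P(H2O) required for 3.55 atm of CH4 = (1/1) × 3.55 = 3.550 atm; available 2.52 atm, so H2O is limiting.
P(CH4) remaining = 3.55 − (1/1) × 2.52 = 1.030 atm
P(gaseous products) = (1+3)/1 × 2.52 = 10.08 atm
P_total at 759 °C = 1.030 + 10.08 = 11.11 atm
Scaling to 500 K: P = 11.11 × 500/1032.15 = 5.382 atm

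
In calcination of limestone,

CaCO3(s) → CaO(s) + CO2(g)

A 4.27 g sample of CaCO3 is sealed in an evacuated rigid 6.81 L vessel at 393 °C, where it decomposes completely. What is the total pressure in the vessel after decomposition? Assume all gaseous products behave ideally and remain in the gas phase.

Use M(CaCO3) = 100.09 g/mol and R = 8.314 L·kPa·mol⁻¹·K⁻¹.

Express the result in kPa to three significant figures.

n(CaCO3) = 4.27 / 100.09 = 0.04266 mol
n(gas produced) = (1/1) × 0.04266 = 0.04266 mol
P = nRT/V = 0.04266 × 8.314 × 666.15 / 6.81 = 34.69 kPa

34.7 kPa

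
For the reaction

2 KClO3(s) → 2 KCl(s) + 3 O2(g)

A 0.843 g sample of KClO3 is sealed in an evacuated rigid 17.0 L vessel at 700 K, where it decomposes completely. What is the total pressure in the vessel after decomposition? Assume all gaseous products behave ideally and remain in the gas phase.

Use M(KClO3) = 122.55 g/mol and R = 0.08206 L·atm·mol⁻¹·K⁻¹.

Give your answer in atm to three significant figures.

0.0349 atm

n(KClO3) = 0.843 / 122.55 = 0.006879 mol
n(gas produced) = (3/2) × 0.006879 = 0.01032 mol
P = nRT/V = 0.01032 × 0.08206 × 700 / 17.0 = 0.03487 atm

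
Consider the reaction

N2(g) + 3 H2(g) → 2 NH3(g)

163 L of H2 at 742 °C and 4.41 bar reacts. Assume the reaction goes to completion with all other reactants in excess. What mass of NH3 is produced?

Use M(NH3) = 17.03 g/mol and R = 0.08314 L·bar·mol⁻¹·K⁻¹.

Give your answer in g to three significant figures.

n(H2) = PV/RT = (4.41 × 163) / (0.08314 × 1015.15) = 8.517 mol
n(NH3) = (2/3) × 8.517 = 5.678 mol
m(NH3) = 5.678 × 17.03 = 96.70 g

96.7 g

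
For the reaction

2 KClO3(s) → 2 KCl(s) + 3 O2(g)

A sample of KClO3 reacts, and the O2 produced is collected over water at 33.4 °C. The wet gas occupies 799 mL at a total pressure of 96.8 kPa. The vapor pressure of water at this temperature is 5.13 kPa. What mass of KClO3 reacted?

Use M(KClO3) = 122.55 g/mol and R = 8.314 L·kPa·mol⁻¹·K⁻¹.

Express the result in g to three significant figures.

2.35 g

P(O2) = 96.8 − 5.13 = 91.67 kPa
n(O2) = PV/RT = (91.67 × 0.7990) / (8.314 × 306.55) = 0.02874 mol
n(KClO3) = (2/3) × 0.02874 = 0.01916 mol
m(KClO3) = 0.01916 × 122.55 = 2.348 g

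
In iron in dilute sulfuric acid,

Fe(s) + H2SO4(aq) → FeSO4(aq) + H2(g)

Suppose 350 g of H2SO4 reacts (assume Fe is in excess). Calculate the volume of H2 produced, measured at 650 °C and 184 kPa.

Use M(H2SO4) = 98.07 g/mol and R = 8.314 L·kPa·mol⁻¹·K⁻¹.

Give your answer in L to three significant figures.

n(H2SO4) = 350.0 / 98.07 = 3.569 mol
n(H2) = (1/1) × 3.569 = 3.569 mol
V = nRT/P = 3.569 × 8.314 × 923.15 / 184 = 148.9 L

149 L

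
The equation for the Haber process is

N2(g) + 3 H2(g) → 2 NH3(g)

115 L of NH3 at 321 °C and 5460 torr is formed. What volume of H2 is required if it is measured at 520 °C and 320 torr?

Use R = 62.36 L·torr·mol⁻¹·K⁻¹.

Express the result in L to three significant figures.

n(NH3) = PV/RT = (5460 × 115) / (62.36 × 594.15) = 16.95 mol
n(H2) = (3/2) × 16.95 = 25.42 mol
V = nRT/P = 25.42 × 62.36 × 793.15 / 320 = 3929 L

3930 L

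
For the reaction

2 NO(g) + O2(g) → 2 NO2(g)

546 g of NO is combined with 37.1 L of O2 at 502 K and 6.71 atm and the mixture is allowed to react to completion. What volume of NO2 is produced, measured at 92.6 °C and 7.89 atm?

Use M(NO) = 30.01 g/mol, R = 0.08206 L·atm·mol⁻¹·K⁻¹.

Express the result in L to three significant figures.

46.0 L

n(NO) = 546 / 30.01 = 18.19 mol
n(O2) = PV/RT = (6.71 × 37.1) / (0.08206 × 502) = 6.043 mol
For 18.19 mol NO, stoichiometry requires (1/2) × 18.19 = 9.095 mol O2; 6.043 mol is available, so O2 is limiting.
n(NO2) = (2/1) × 6.043 = 12.09 mol
V(NO2) = nRT/P = 12.09 × 0.08206 × 365.75 / 7.89 = 45.99 L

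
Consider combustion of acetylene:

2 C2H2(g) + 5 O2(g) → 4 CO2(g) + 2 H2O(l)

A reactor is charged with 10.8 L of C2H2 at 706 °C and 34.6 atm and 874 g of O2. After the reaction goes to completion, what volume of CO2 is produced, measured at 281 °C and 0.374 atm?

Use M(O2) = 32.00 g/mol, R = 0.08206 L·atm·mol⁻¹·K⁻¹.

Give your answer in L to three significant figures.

n(C2H2) = PV/RT = (34.6 × 10.8) / (0.08206 × 979.15) = 4.651 mol
n(O2) = 874 / 32.00 = 27.31 mol
For 4.651 mol C2H2, stoichiometry requires (5/2) × 4.651 = 11.63 mol O2; 27.31 mol is available, so C2H2 is limiting.
n(CO2) = (4/2) × 4.651 = 9.302 mol
V(CO2) = nRT/P = 9.302 × 0.08206 × 554.15 / 0.374 = 1131 L

1130 L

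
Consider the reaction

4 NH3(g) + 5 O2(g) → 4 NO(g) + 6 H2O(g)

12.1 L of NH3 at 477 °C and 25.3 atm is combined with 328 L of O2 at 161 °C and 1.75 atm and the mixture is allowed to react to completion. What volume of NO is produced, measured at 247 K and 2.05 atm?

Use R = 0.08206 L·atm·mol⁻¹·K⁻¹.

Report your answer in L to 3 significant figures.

n(NH3) = PV/RT = (25.3 × 12.1) / (0.08206 × 750.15) = 4.973 mol
n(O2) = PV/RT = (1.75 × 328) / (0.08206 × 434.15) = 16.11 mol
For 4.973 mol NH3, stoichiometry requires (5/4) × 4.973 = 6.216 mol O2; 16.11 mol is available, so NH3 is limiting.
n(NO) = (4/4) × 4.973 = 4.973 mol
V(NO) = nRT/P = 4.973 × 0.08206 × 247 / 2.05 = 49.17 L

49.2 L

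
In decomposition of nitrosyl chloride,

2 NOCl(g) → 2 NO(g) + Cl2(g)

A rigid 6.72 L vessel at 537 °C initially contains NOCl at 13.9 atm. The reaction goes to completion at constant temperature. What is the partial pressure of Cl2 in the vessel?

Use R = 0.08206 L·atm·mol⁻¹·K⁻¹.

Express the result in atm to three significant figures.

n(NOCl)₀ = PV/RT = (13.9 × 6.72) / (0.08206 × 810.15) = 1.405 mol
n(Cl2) = (1/2) × 1.405 = 0.7025 mol
P(Cl2) = nRT/V = 0.7025 × 0.08206 × 810.15 / 6.72 = 6.950 atm

6.95 atm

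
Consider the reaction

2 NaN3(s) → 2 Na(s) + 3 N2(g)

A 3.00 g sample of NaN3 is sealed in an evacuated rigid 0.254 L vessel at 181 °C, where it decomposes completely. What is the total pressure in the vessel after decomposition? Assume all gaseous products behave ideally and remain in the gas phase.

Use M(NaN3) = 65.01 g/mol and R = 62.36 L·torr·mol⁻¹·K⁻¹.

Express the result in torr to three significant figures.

7720 torr

n(NaN3) = 3.00 / 65.01 = 0.04615 mol
n(gas produced) = (3/2) × 0.04615 = 0.06922 mol
P = nRT/V = 0.06922 × 62.36 × 454.15 / 0.254 = 7718 torr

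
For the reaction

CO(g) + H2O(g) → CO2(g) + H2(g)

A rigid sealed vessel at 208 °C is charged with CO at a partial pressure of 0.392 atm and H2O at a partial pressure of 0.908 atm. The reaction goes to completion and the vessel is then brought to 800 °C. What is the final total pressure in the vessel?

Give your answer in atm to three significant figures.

2.90 atm

At constant V, partial pressures at 208 °C are proportional to moles, so apply stoichiometry directly to pressures.
P(H2O) required for 0.392 atm of CO = (1/1) × 0.392 = 0.3920 atm; available 0.908 atm, so CO is limiting.
P(H2O) remaining = 0.908 − (1/1) × 0.392 = 0.5160 atm
P(gaseous products) = (1+1)/1 × 0.392 = 0.7840 atm
P_total at 208 °C = 0.5160 + 0.7840 = 1.300 atm
Scaling to 800 °C: P = 1.300 × 1073.15/481.15 = 2.900 atm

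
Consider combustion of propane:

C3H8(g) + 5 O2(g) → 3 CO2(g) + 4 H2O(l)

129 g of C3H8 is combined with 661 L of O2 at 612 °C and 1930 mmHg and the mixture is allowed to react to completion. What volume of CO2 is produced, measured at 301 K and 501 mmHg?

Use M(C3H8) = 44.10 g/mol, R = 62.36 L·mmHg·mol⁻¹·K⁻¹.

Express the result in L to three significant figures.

n(C3H8) = 129 / 44.10 = 2.925 mol
n(O2) = PV/RT = (1930 × 661) / (62.36 × 885.15) = 23.11 mol
For 2.925 mol C3H8, stoichiometry requires (5/1) × 2.925 = 14.62 mol O2; 23.11 mol is available, so C3H8 is limiting.
n(CO2) = (3/1) × 2.925 = 8.775 mol
V(CO2) = nRT/P = 8.775 × 62.36 × 301 / 501 = 328.8 L

329 L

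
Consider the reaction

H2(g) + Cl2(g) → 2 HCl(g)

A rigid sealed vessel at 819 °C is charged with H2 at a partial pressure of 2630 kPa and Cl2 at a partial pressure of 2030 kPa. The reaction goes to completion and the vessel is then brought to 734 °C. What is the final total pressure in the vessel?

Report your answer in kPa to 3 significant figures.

4300 kPa

Because the vessel is rigid and T is held at 819 °C, work the stoichiometry in partial pressures (P_i = n_iRT/V).
P(Cl2) required for 2630 kPa of H2 = (1/1) × 2630 = 2630 kPa; available 2030 kPa, so Cl2 is limiting.
P(H2) remaining = 2630 − (1/1) × 2030 = 600.0 kPa
P(gaseous products) = (2)/1 × 2030 = 4060 kPa
P_total at 819 °C = 600.0 + 4060 = 4660 kPa
Scaling to 734 °C: P = 4660 × 1007.15/1092.15 = 4297 kPa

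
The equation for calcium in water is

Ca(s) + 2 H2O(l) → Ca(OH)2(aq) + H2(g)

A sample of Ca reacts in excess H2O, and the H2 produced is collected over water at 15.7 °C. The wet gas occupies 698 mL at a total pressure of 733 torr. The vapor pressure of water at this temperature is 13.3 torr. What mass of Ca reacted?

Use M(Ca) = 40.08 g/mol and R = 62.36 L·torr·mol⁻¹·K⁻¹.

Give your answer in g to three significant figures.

1.12 g

P(H2) = 733 − 13.3 = 719.7 torr
n(H2) = PV/RT = (719.7 × 0.6980) / (62.36 × 288.85) = 0.02789 mol
n(Ca) = (1/1) × 0.02789 = 0.02789 mol
m(Ca) = 0.02789 × 40.08 = 1.118 g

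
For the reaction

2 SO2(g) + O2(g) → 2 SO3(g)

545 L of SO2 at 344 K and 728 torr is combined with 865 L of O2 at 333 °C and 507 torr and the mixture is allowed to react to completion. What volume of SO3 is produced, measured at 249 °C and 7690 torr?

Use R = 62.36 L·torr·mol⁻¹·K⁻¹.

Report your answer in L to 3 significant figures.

n(SO2) = PV/RT = (728 × 545) / (62.36 × 344) = 18.50 mol
n(O2) = PV/RT = (507 × 865) / (62.36 × 606.15) = 11.60 mol
For 18.50 mol SO2, stoichiometry requires (1/2) × 18.50 = 9.250 mol O2; 11.60 mol is available, so SO2 is limiting.
n(SO3) = (2/2) × 18.50 = 18.50 mol
V(SO3) = nRT/P = 18.50 × 62.36 × 522.15 / 7690 = 78.33 L

78.3 L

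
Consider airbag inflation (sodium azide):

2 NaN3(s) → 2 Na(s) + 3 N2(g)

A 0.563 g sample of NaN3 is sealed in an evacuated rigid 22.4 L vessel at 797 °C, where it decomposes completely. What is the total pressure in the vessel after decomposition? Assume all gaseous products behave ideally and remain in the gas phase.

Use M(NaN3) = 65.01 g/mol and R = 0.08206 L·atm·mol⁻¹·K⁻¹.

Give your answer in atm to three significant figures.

n(NaN3) = 0.563 / 65.01 = 0.008660 mol
n(gas produced) = (3/2) × 0.008660 = 0.01299 mol
P = nRT/V = 0.01299 × 0.08206 × 1070.15 / 22.4 = 0.05093 atm

0.0509 atm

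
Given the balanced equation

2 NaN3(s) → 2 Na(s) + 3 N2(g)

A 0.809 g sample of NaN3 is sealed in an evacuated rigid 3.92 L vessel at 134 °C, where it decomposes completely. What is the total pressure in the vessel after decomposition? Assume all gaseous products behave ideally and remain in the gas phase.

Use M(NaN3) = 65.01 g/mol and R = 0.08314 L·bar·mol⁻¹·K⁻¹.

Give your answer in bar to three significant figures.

0.161 bar

n(NaN3) = 0.809 / 65.01 = 0.01244 mol
n(gas produced) = (3/2) × 0.01244 = 0.01866 mol
P = nRT/V = 0.01866 × 0.08314 × 407.15 / 3.92 = 0.1611 bar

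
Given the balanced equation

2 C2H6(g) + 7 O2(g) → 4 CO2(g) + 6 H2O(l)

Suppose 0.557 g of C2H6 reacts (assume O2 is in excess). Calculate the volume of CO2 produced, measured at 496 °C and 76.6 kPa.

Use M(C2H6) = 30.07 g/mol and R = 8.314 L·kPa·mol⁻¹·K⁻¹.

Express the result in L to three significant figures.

3.09 L

n(C2H6) = 0.5570 / 30.07 = 0.01852 mol
n(CO2) = (4/2) × 0.01852 = 0.03704 mol
V = nRT/P = 0.03704 × 8.314 × 769.15 / 76.6 = 3.092 L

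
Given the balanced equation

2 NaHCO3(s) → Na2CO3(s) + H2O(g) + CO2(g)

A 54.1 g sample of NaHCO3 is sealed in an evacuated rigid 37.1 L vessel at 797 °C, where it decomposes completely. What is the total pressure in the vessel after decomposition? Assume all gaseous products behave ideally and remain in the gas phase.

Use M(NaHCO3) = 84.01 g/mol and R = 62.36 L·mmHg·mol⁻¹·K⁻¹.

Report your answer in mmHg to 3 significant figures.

1160 mmHg

n(NaHCO3) = 54.1 / 84.01 = 0.6440 mol
n(gas produced) = (2/2) × 0.6440 = 0.6440 mol
P = nRT/V = 0.6440 × 62.36 × 1070.15 / 37.1 = 1158 mmHg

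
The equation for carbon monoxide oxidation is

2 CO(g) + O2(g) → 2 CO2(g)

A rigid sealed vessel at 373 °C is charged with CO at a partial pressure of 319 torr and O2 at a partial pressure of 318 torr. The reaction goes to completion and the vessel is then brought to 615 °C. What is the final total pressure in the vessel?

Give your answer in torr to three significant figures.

With V and T fixed, P_i ∝ n_i, so the mole ratios apply directly to partial pressures at 373 °C.
P(O2) required for 319 torr of CO = (1/2) × 319 = 159.5 torr; available 318 torr, so CO is limiting.
P(O2) remaining = 318 − (1/2) × 319 = 158.5 torr
P(gaseous products) = (2)/2 × 319 = 319.0 torr
P_total at 373 °C = 158.5 + 319.0 = 477.5 torr
Scaling to 615 °C: P = 477.5 × 888.15/646.15 = 656.3 torr

656 torr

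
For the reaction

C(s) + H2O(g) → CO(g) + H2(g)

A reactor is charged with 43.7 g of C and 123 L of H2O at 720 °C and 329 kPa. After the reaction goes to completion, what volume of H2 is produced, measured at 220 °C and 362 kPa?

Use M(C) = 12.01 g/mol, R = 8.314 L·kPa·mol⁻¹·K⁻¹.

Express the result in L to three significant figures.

41.2 L

n(C) = 43.7 / 12.01 = 3.639 mol
n(H2O) = PV/RT = (329 × 123) / (8.314 × 993.15) = 4.901 mol
For 3.639 mol C, stoichiometry requires (1/1) × 3.639 = 3.639 mol H2O; 4.901 mol is available, so C is limiting.
n(H2) = (1/1) × 3.639 = 3.639 mol
V(H2) = nRT/P = 3.639 × 8.314 × 493.15 / 362 = 41.22 L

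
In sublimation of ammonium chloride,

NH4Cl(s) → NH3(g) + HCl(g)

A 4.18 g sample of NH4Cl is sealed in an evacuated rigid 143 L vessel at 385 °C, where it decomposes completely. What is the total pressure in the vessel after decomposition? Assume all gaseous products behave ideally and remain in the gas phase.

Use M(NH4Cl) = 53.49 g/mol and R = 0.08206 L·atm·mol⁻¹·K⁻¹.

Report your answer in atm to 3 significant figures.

0.0590 atm

n(NH4Cl) = 4.18 / 53.49 = 0.07815 mol
n(gas produced) = (2/1) × 0.07815 = 0.1563 mol
P = nRT/V = 0.1563 × 0.08206 × 658.15 / 143 = 0.05903 atm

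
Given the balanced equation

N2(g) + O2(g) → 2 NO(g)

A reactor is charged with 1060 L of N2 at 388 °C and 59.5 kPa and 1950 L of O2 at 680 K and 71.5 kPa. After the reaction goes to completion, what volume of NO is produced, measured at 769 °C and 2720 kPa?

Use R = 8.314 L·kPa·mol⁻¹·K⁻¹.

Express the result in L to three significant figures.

n(N2) = PV/RT = (59.5 × 1060) / (8.314 × 661.15) = 11.47 mol
n(O2) = PV/RT = (71.5 × 1950) / (8.314 × 680) = 24.66 mol
For 11.47 mol N2, stoichiometry requires (1/1) × 11.47 = 11.47 mol O2; 24.66 mol is available, so N2 is limiting.
n(NO) = (2/1) × 11.47 = 22.94 mol
V(NO) = nRT/P = 22.94 × 8.314 × 1042.15 / 2720 = 73.07 L

73.1 L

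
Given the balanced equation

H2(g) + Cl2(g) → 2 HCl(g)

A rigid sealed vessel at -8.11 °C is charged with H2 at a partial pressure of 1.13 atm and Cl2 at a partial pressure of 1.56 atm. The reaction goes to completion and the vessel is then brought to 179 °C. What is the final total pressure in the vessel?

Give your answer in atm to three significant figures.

4.59 atm

Because the vessel is rigid and T is held at -8.11 °C, work the stoichiometry in partial pressures (P_i = n_iRT/V).
P(Cl2) required for 1.13 atm of H2 = (1/1) × 1.13 = 1.130 atm; available 1.56 atm, so H2 is limiting.
P(Cl2) remaining = 1.56 − (1/1) × 1.13 = 0.4300 atm
P(gaseous products) = (2)/1 × 1.13 = 2.260 atm
P_total at -8.11 °C = 0.4300 + 2.260 = 2.690 atm
Scaling to 179 °C: P = 2.690 × 452.15/265.04 = 4.589 atm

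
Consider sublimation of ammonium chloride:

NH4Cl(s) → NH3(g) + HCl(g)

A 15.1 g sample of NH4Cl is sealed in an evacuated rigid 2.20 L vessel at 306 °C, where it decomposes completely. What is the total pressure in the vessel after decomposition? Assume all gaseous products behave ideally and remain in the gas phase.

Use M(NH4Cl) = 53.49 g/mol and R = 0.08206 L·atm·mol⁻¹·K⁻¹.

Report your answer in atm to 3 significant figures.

12.2 atm

n(NH4Cl) = 15.1 / 53.49 = 0.2823 mol
n(gas produced) = (2/1) × 0.2823 = 0.5646 mol
P = nRT/V = 0.5646 × 0.08206 × 579.15 / 2.20 = 12.20 atm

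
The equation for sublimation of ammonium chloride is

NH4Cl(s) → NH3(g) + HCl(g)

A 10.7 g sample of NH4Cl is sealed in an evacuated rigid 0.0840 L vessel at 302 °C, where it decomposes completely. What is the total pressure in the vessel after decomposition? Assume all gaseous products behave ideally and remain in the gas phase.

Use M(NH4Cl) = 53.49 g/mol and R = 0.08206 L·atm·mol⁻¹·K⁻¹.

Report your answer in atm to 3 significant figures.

225 atm

n(NH4Cl) = 10.7 / 53.49 = 0.2000 mol
n(gas produced) = (2/1) × 0.2000 = 0.4000 mol
P = nRT/V = 0.4000 × 0.08206 × 575.15 / 0.0840 = 224.7 atm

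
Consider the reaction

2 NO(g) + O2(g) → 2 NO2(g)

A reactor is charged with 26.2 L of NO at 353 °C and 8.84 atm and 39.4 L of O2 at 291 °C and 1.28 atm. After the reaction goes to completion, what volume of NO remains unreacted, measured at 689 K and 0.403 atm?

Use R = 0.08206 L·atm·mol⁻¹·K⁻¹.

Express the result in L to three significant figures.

327 L

n(NO) = PV/RT = (8.84 × 26.2) / (0.08206 × 626.15) = 4.508 mol
n(O2) = PV/RT = (1.28 × 39.4) / (0.08206 × 564.15) = 1.089 mol
For 4.508 mol NO, stoichiometry requires (1/2) × 4.508 = 2.254 mol O2; 1.089 mol is available, so O2 is limiting.
n(NO) consumed = (2/1) × 1.089 = 2.178 mol; remaining = 4.508 − 2.178 = 2.330 mol
V(NO) = nRT/P = 2.330 × 0.08206 × 689 / 0.403 = 326.9 L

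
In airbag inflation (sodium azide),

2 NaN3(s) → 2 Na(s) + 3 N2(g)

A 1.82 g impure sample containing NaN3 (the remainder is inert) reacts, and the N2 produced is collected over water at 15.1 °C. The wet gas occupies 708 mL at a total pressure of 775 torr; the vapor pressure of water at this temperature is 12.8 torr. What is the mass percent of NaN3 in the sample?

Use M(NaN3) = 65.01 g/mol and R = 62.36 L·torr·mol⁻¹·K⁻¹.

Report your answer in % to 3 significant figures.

P(N2) = 775 − 12.8 = 762.2 torr
n(N2) = PV/RT = (762.2 × 0.7080) / (62.36 × 288.25) = 0.03002 mol
n(NaN3) = (2/3) × 0.03002 = 0.02001 mol
m(NaN3) = 0.02001 × 65.01 = 1.301 g
%NaN3 = 1.301 / 1.82 × 100 = 71.48%

71.5 %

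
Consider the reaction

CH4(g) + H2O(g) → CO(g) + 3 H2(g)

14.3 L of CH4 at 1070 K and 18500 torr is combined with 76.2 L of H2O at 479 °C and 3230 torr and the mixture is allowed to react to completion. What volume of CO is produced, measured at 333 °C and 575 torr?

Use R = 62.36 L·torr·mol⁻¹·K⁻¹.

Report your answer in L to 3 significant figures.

n(CH4) = PV/RT = (18500 × 14.3) / (62.36 × 1070) = 3.965 mol
n(H2O) = PV/RT = (3230 × 76.2) / (62.36 × 752.15) = 5.247 mol
For 3.965 mol CH4, stoichiometry requires (1/1) × 3.965 = 3.965 mol H2O; 5.247 mol is available, so CH4 is limiting.
n(CO) = (1/1) × 3.965 = 3.965 mol
V(CO) = nRT/P = 3.965 × 62.36 × 606.15 / 575 = 260.7 L

261 L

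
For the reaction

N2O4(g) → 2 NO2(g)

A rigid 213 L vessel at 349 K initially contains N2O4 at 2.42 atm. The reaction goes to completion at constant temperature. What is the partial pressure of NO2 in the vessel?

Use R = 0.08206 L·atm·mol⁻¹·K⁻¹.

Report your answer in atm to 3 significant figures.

4.84 atm

n(N2O4)₀ = PV/RT = (2.42 × 213) / (0.08206 × 349) = 18.00 mol
n(NO2) = (2/1) × 18.00 = 36.00 mol
P(NO2) = nRT/V = 36.00 × 0.08206 × 349 / 213 = 4.840 atm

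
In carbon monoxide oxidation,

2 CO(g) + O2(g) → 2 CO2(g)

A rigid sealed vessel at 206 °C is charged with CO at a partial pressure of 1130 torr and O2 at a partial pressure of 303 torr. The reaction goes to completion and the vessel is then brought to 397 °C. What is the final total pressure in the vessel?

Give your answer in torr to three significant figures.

Because the vessel is rigid and T is held at 206 °C, work the stoichiometry in partial pressures (P_i = n_iRT/V).
P(O2) required for 1130 torr of CO = (1/2) × 1130 = 565.0 torr; available 303 torr, so O2 is limiting.
P(CO) remaining = 1130 − (2/1) × 303 = 524.0 torr
P(gaseous products) = (2)/1 × 303 = 606.0 torr
P_total at 206 °C = 524.0 + 606.0 = 1130 torr
Scaling to 397 °C: P = 1130 × 670.15/479.15 = 1580 torr

1580 torr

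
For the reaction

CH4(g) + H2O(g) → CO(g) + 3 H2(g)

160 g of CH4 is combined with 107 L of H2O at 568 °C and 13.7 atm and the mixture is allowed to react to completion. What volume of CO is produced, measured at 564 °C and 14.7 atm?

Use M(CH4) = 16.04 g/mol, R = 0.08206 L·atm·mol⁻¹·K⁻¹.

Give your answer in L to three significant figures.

46.6 L

n(CH4) = 160 / 16.04 = 9.975 mol
n(H2O) = PV/RT = (13.7 × 107) / (0.08206 × 841.15) = 21.24 mol
For 9.975 mol CH4, stoichiometry requires (1/1) × 9.975 = 9.975 mol H2O; 21.24 mol is available, so CH4 is limiting.
n(CO) = (1/1) × 9.975 = 9.975 mol
V(CO) = nRT/P = 9.975 × 0.08206 × 837.15 / 14.7 = 46.62 L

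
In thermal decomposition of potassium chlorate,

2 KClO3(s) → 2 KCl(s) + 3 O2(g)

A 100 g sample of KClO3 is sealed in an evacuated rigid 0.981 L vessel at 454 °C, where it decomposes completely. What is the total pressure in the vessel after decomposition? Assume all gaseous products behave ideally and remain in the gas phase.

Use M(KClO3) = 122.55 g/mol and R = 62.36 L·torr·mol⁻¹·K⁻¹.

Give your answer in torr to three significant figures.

56600 torr

n(KClO3) = 100 / 122.55 = 0.8160 mol
n(gas produced) = (3/2) × 0.8160 = 1.224 mol
P = nRT/V = 1.224 × 62.36 × 727.15 / 0.981 = 56580 torr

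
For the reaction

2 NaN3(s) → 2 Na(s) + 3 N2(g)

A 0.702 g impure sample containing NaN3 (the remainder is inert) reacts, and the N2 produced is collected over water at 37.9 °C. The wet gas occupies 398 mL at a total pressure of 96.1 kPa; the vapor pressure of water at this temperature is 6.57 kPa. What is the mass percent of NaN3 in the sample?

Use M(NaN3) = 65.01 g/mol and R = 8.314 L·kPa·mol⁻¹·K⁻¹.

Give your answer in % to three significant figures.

85.1 %

P(N2) = 96.1 − 6.57 = 89.53 kPa
n(N2) = PV/RT = (89.53 × 0.3980) / (8.314 × 311.05) = 0.01378 mol
n(NaN3) = (2/3) × 0.01378 = 0.009187 mol
m(NaN3) = 0.009187 × 65.01 = 0.5972 g
%NaN3 = 0.5972 / 0.702 × 100 = 85.07%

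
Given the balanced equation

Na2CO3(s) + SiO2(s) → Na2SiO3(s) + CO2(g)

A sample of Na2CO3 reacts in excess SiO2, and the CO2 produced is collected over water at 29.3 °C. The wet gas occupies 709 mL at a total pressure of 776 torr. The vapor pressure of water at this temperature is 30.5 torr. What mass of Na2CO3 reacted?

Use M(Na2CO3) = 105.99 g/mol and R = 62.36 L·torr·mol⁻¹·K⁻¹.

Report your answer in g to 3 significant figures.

P(CO2) = 776 − 30.5 = 745.5 torr
n(CO2) = PV/RT = (745.5 × 0.7090) / (62.36 × 302.45) = 0.02802 mol
n(Na2CO3) = (1/1) × 0.02802 = 0.02802 mol
m(Na2CO3) = 0.02802 × 105.99 = 2.970 g

2.97 g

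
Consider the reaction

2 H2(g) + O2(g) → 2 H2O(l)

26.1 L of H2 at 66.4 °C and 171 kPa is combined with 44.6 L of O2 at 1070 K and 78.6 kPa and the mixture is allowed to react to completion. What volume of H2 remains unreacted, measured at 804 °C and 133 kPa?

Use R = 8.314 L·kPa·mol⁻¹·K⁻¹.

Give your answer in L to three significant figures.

n(H2) = PV/RT = (171 × 26.1) / (8.314 × 339.55) = 1.581 mol
n(O2) = PV/RT = (78.6 × 44.6) / (8.314 × 1070) = 0.3941 mol
For 1.581 mol H2, stoichiometry requires (1/2) × 1.581 = 0.7905 mol O2; 0.3941 mol is available, so O2 is limiting.
n(H2) consumed = (2/1) × 0.3941 = 0.7882 mol; remaining = 1.581 − 0.7882 = 0.7928 mol
V(H2) = nRT/P = 0.7928 × 8.314 × 1077.15 / 133 = 53.38 L

53.4 L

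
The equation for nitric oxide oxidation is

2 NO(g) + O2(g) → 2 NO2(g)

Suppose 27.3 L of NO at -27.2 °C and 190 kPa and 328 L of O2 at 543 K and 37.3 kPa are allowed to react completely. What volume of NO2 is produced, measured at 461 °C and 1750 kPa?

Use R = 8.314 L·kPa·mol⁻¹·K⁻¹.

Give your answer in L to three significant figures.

n(NO) = PV/RT = (190 × 27.3) / (8.314 × 245.95) = 2.537 mol
n(O2) = PV/RT = (37.3 × 328) / (8.314 × 543) = 2.710 mol
For 2.537 mol NO, stoichiometry requires (1/2) × 2.537 = 1.268 mol O2; 2.710 mol is available, so NO is limiting.
n(NO2) = (2/2) × 2.537 = 2.537 mol
V(NO2) = nRT/P = 2.537 × 8.314 × 734.15 / 1750 = 8.849 L

8.85 L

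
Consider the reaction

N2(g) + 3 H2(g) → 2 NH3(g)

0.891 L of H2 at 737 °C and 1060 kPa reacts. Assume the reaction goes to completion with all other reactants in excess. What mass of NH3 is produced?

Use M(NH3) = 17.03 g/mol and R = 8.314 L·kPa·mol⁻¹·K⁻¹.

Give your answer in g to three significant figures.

n(H2) = PV/RT = (1060 × 0.891) / (8.314 × 1010.15) = 0.1125 mol
n(NH3) = (2/3) × 0.1125 = 0.07500 mol
m(NH3) = 0.07500 × 17.03 = 1.277 g

1.28 g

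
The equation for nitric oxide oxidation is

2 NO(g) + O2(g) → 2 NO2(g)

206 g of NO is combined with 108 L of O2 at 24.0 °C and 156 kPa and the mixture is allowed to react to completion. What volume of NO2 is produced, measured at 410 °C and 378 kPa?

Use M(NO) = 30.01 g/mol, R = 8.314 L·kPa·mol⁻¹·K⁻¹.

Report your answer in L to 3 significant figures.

n(NO) = 206 / 30.01 = 6.864 mol
n(O2) = PV/RT = (156 × 108) / (8.314 × 297.15) = 6.820 mol
For 6.864 mol NO, stoichiometry requires (1/2) × 6.864 = 3.432 mol O2; 6.820 mol is available, so NO is limiting.
n(NO2) = (2/2) × 6.864 = 6.864 mol
V(NO2) = nRT/P = 6.864 × 8.314 × 683.15 / 378 = 103.1 L

103 L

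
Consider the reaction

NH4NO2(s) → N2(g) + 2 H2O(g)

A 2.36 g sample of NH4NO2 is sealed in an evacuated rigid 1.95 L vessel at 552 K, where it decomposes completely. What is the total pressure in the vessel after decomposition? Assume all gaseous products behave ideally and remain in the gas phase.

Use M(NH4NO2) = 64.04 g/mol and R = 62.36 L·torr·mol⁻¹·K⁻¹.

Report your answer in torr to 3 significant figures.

n(NH4NO2) = 2.36 / 64.04 = 0.03685 mol
n(gas produced) = (3/1) × 0.03685 = 0.1106 mol
P = nRT/V = 0.1106 × 62.36 × 552 / 1.95 = 1952 torr

1950 torr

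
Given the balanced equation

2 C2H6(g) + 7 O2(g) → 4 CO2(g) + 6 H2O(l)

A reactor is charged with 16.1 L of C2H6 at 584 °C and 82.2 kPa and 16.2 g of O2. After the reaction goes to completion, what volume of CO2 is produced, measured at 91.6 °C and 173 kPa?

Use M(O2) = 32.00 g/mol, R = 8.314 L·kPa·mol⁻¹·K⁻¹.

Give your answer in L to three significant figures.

5.07 L

n(C2H6) = PV/RT = (82.2 × 16.1) / (8.314 × 857.15) = 0.1857 mol
n(O2) = 16.2 / 32.00 = 0.5062 mol
For 0.1857 mol C2H6, stoichiometry requires (7/2) × 0.1857 = 0.6500 mol O2; 0.5062 mol is available, so O2 is limiting.
n(CO2) = (4/7) × 0.5062 = 0.2893 mol
V(CO2) = nRT/P = 0.2893 × 8.314 × 364.75 / 173 = 5.071 L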